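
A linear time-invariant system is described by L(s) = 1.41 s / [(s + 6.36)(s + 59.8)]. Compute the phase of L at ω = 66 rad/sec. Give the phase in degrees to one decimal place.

∠(j66) = 90.00°
∠(j66 + 6.36) = arctan(66/6.36) = 84.50°
∠(j66 + 59.8) = arctan(66/59.8) = 47.82°
∠L(j66) = 90.00° − (84.50° + 47.82°) = -42.32°

-42.3°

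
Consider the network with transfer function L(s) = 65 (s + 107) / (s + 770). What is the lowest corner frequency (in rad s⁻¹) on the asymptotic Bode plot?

107 rad s⁻¹

Break frequencies occur at each pole and zero magnitude: 107 rad s⁻¹, 770 rad s⁻¹.
The lowest is 107 rad s⁻¹.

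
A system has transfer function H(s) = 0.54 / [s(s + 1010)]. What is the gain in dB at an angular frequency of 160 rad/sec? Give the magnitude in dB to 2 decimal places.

-109.63 dB

|j160 + 1010| = √(160² + 1010²) = 1023
|j160| = 160
|H(j160)| = 0.54 / (1023 × 160) = 3.3004e-06
20 log₁₀(3.3004e-06) = -109.629 dB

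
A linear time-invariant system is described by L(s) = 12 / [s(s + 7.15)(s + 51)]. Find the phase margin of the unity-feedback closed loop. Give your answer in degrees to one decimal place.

Gain crossover: |L(jω)| = 1 at ω ≈ 0.0329 rad/sec.
∠L(j0.0329) = −90° − arctan(0.0329/7.15) − arctan(0.0329/51) ≈ -90.30°
PM = 180° + (-90.30°) = 89.70°

89.7°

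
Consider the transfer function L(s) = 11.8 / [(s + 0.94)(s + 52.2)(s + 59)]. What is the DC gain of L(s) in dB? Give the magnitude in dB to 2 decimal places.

-47.80 dB

L(0) = 11.8 / (0.94 × 52.2 × 59) = 0.004076
20 log₁₀(0.004076) = -47.795 dB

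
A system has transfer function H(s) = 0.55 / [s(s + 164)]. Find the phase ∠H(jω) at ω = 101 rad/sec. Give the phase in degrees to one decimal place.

-121.6°

∠(j101 + 164) = arctan(101/164) = 31.63°
∠(j101) = 90.00°
∠H(j101) = − (31.63° + 90.00°) = -121.63°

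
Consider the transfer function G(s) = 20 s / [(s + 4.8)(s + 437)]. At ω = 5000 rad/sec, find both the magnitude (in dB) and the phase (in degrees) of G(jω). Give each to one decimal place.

|j5000| = 5000
|j5000 + 4.8| = √(5000² + 4.8²) = 5000
|j5000 + 437| = √(5000² + 437²) = 5019
|G(j5000)| = 20 × 5000 / (5000 × 5019) = 0.0039848
20 log₁₀(0.0039848) = -47.99 dB
∠(j5000) = 90.00°
∠(j5000 + 4.8) = arctan(5000/4.8) = 89.94°
∠(j5000 + 437) = arctan(5000/437) = 85.01°
∠G(j5000) = 90.00° − (89.94° + 85.01°) = -84.95°

|G| = -48.0 dB, ∠G = -85.0°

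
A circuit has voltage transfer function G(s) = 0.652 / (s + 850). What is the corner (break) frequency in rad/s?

The single real pole at s = −850 gives a corner at ω = 850 rad/s.

850 rad/s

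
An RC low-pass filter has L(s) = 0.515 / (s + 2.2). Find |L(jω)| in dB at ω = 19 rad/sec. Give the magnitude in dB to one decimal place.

|j19 + 2.2| = √(19² + 2.2²) = 19.13
|L(j19)| = 0.515 / 19.13 = 0.026925
20 log₁₀(0.026925) = -31.40 dB

-31.4 dB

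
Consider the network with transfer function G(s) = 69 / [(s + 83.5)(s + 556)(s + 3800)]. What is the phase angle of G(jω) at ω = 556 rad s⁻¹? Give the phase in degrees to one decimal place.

-134.8 deg

∠(j556 + 83.5) = arctan(556/83.5) = 81.46°
∠(j556 + 556) = arctan(556/556) = 45.00°
∠(j556 + 3800) = arctan(556/3800) = 8.32°
∠G(j556) = − (81.46° + 45.00° + 8.32°) = -134.78°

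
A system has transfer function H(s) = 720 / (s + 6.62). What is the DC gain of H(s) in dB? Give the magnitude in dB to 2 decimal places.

H(0) = 720 / 6.62 = 108.76
20 log₁₀(108.76) = 40.729 dB

40.73 dB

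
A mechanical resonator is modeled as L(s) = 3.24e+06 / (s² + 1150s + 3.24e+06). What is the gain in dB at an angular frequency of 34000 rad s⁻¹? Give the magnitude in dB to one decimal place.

|(j34000)² + 1150(j34000) + 3.24e+06| = |-1.1528e+09 + j3.91e+07| = 1.153e+09
|L(j34000)| = 3.24e+06 / 1.153e+09 = 0.002809
20 log₁₀(0.002809) = -51.03 dB

-51.0 dB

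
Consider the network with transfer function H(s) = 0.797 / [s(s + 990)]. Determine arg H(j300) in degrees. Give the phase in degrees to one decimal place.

-106.9°

∠(j300 + 990) = arctan(300/990) = 16.86°
∠(j300) = 90.00°
∠H(j300) = − (16.86° + 90.00°) = -106.86°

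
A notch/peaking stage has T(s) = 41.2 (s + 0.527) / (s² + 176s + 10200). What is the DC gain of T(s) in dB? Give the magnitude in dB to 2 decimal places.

-53.44 dB

T(0) = 41.2 × 0.527 / 10200 = 0.0021287
20 log₁₀(0.0021287) = -53.438 dB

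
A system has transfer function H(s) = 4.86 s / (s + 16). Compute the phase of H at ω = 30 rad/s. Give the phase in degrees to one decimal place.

∠(j30) = 90.00°
∠(j30 + 16) = arctan(30/16) = 61.93°
∠H(j30) = 90.00° − 61.93° = 28.07°

28.1°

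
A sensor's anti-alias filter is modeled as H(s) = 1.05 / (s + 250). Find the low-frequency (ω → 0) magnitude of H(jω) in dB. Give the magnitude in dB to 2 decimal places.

H(0) = 1.05 / 250 = 0.0042
20 log₁₀(0.0042) = -47.535 dB

-47.54 dB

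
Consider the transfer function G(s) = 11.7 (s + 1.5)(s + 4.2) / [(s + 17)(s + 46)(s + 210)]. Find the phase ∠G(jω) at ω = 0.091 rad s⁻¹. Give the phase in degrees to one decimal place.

4.3°

∠(j0.091 + 1.5) = arctan(0.091/1.5) = 3.47°
∠(j0.091 + 4.2) = arctan(0.091/4.2) = 1.24°
∠(j0.091 + 17) = arctan(0.091/17) = 0.31°
∠(j0.091 + 46) = arctan(0.091/46) = 0.11°
∠(j0.091 + 210) = arctan(0.091/210) = 0.02°
∠G(j0.091) = 3.47° + 1.24° − (0.31° + 0.11° + 0.02°) = 4.27°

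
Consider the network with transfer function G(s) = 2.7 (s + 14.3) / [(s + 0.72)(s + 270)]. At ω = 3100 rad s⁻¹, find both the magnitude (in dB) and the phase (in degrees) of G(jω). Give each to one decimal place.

|G| = -61.2 dB, ∠G = -85.3°

|j3100 + 14.3| = √(3100² + 14.3²) = 3100
|j3100 + 0.72| = √(3100² + 0.72²) = 3100
|j3100 + 270| = √(3100² + 270²) = 3112
|G(j3100)| = 2.7 × 3100 / (3100 × 3112) = 0.00086769
20 log₁₀(0.00086769) = -61.23 dB
∠(j3100 + 14.3) = arctan(3100/14.3) = 89.74°
∠(j3100 + 0.72) = arctan(3100/0.72) = 89.99°
∠(j3100 + 270) = arctan(3100/270) = 85.02°
∠G(j3100) = 89.74° − (89.99° + 85.02°) = -85.27°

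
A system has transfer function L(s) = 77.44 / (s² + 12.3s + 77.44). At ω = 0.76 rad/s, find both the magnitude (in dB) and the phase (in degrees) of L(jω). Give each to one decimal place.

|(j0.76)² + 12.3(j0.76) + 77.44| = |76.862 + j9.348| = 77.43
|L(j0.76)| = 77.44 / 77.43 = 1.0001
20 log₁₀(1.0001) = 0.00 dB
∠[(j0.76)² + 12.3(j0.76) + 77.44] = ∠[76.862 + j9.348] = 6.93°
∠L(j0.76) = −6.93° = -6.93°

|L| = 0.0 dB, ∠L = -6.9°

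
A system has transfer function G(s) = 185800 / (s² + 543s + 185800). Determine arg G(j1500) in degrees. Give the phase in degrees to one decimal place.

∠[(j1500)² + 543(j1500) + 185800] = ∠[-2.0642e+06 + j8.145e+05] = 158.47°
∠G(j1500) = −158.47° = -158.47°

-158.5°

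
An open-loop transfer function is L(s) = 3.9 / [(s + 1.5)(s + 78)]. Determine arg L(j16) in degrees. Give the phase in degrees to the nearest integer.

-96°

∠(j16 + 1.5) = arctan(16/1.5) = 84.64°
∠(j16 + 78) = arctan(16/78) = 11.59°
∠L(j16) = − (84.64° + 11.59°) = -96.24°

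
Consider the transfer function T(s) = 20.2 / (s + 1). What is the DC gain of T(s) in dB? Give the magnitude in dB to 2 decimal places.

26.11 dB

T(0) = 20.2 / 1 = 20.2
20 log₁₀(20.2) = 26.107 dB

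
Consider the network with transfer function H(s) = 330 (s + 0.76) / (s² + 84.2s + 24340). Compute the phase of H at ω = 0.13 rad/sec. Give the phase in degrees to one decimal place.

∠(j0.13 + 0.76) = arctan(0.13/0.76) = 9.71°
∠[(j0.13)² + 84.2(j0.13) + 24340] = ∠[24340 + j10.946] = 0.03°
∠H(j0.13) = 9.71° − 0.03° = 9.68°

9.7 deg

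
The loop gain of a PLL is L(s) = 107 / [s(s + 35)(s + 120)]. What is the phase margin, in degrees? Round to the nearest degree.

Gain crossover: |L(jω)| = 1 at ω ≈ 0.0255 rad/s.
∠L(j0.0255) = −90° − arctan(0.0255/35) − arctan(0.0255/120) ≈ -90.05°
PM = 180° + (-90.05°) = 89.95°

90 deg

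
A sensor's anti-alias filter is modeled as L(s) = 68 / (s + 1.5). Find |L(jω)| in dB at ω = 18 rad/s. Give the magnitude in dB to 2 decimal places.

|j18 + 1.5| = √(18² + 1.5²) = 18.06
|L(j18)| = 68 / 18.06 = 3.7647
20 log₁₀(3.7647) = 11.515 dB

11.51 dB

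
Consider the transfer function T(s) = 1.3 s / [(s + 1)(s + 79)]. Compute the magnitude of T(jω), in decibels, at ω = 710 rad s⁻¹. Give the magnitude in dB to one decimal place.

|j710| = 710
|j710 + 1| = √(710² + 1²) = 710
|j710 + 79| = √(710² + 79²) = 714.4
|T(j710)| = 1.3 × 710 / (710 × 714.4) = 0.0018198
20 log₁₀(0.0018198) = -54.80 dB

-54.8 dB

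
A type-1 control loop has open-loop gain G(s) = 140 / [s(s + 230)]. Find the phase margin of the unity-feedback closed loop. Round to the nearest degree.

Gain crossover: |G(jω)| = 1 at ω ≈ 0.609 rad/s.
∠G(j0.609) = −90° − arctan(0.609/230) ≈ -90.15°
PM = 180° + (-90.15°) = 89.85°

90°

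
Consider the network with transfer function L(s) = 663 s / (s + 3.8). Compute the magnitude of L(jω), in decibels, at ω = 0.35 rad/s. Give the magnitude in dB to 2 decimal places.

35.68 dB

|j0.35| = 0.35
|j0.35 + 3.8| = √(0.35² + 3.8²) = 3.816
|L(j0.35)| = 663 × 0.35 / 3.816 = 60.808
20 log₁₀(60.808) = 35.679 dB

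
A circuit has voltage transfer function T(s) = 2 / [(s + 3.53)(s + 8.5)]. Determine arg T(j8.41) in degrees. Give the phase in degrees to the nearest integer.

∠(j8.41 + 3.53) = arctan(8.41/3.53) = 67.23°
∠(j8.41 + 8.5) = arctan(8.41/8.5) = 44.70°
∠T(j8.41) = − (67.23° + 44.70°) = -111.93°

-112°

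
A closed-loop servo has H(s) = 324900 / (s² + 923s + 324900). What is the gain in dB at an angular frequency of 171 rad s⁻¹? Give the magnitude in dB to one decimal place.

-0.3 dB

|(j171)² + 923(j171) + 324900| = |2.9566e+05 + j1.5783e+05| = 3.351e+05
|H(j171)| = 324900 / 3.351e+05 = 0.96942
20 log₁₀(0.96942) = -0.27 dB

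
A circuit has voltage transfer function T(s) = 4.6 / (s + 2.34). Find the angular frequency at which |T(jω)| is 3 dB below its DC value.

For a single-pole low-pass, the −3 dB point is at the pole: ω = 2.34 rad/s.

2.34 rad/s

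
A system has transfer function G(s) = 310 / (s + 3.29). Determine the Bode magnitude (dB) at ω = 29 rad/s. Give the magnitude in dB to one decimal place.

20.5 dB

|j29 + 3.29| = √(29² + 3.29²) = 29.19
|G(j29)| = 310 / 29.19 = 10.622
20 log₁₀(10.622) = 20.52 dB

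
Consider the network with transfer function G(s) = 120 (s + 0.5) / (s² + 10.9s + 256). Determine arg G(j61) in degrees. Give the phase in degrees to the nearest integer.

-80 deg

∠(j61 + 0.5) = arctan(61/0.5) = 89.53°
∠[(j61)² + 10.9(j61) + 256] = ∠[-3465 + j664.9] = 169.14°
∠G(j61) = 89.53° − 169.14° = -79.61°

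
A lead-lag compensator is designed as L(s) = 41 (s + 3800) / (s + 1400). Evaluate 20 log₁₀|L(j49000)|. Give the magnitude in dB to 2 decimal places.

32.28 dB

|j49000 + 3800| = √(49000² + 3800²) = 4.915e+04
|j49000 + 1400| = √(49000² + 1400²) = 4.902e+04
|L(j49000)| = 41 × 4.915e+04 / 4.902e+04 = 41.106
20 log₁₀(41.106) = 32.278 dB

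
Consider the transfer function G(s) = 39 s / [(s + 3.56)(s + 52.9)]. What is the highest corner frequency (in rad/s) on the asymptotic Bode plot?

Break frequencies occur at each pole and zero magnitude: 3.56 rad/s, 52.9 rad/s.
The highest is 52.9 rad/s.

52.9 rad/s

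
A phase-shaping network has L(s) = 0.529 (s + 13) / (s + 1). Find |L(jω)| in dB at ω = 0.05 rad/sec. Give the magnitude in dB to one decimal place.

16.7 dB

|j0.05 + 13| = √(0.05² + 13²) = 13
|j0.05 + 1| = √(0.05² + 1²) = 1.001
|L(j0.05)| = 0.529 × 13 / 1.001 = 6.8685
20 log₁₀(6.8685) = 16.74 dB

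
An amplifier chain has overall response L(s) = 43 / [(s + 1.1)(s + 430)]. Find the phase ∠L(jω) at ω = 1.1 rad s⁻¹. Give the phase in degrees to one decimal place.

-45.1 deg

∠(j1.1 + 1.1) = arctan(1.1/1.1) = 45.00°
∠(j1.1 + 430) = arctan(1.1/430) = 0.15°
∠L(j1.1) = − (45.00° + 0.15°) = -45.15°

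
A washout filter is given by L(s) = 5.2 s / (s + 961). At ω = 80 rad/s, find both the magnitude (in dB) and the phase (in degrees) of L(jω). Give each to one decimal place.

|j80| = 80
|j80 + 961| = √(80² + 961²) = 964.3
|L(j80)| = 5.2 × 80 / 964.3 = 0.43139
20 log₁₀(0.43139) = -7.30 dB
∠(j80) = 90.00°
∠(j80 + 961) = arctan(80/961) = 4.76°
∠L(j80) = 90.00° − 4.76° = 85.24°

|L| = -7.3 dB, ∠L = 85.2°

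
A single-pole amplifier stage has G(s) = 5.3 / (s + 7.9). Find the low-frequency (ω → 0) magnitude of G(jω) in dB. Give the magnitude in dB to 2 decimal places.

G(0) = 5.3 / 7.9 = 0.67089
20 log₁₀(0.67089) = -3.467 dB

-3.47 dB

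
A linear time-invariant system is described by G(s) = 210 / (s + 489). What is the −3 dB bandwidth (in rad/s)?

For a single-pole low-pass, the −3 dB point is at the pole: ω = 489 rad/s.

489 rad/s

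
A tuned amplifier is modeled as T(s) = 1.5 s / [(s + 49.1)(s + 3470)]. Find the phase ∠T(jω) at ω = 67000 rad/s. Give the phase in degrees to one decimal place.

-87.0°

∠(j67000) = 90.00°
∠(j67000 + 49.1) = arctan(67000/49.1) = 89.96°
∠(j67000 + 3470) = arctan(67000/3470) = 87.04°
∠T(j67000) = 90.00° − (89.96° + 87.04°) = -86.99°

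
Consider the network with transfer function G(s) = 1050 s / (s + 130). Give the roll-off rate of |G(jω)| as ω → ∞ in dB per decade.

0 dB/decade

With 1 zero and 1 pole, the high-frequency asymptotic slope is 20 × (1 − 1) = 0 dB/decade.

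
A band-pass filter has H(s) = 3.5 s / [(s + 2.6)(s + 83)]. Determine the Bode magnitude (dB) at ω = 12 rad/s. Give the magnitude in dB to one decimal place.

-27.8 dB

|j12| = 12
|j12 + 2.6| = √(12² + 2.6²) = 12.28
|j12 + 83| = √(12² + 83²) = 83.86
|H(j12)| = 3.5 × 12 / (12.28 × 83.86) = 0.040788
20 log₁₀(0.040788) = -27.79 dB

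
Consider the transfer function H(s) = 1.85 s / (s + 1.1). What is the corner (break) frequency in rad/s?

1.1 rad/s

The single real pole at s = −1.1 gives a corner at ω = 1.1 rad/s.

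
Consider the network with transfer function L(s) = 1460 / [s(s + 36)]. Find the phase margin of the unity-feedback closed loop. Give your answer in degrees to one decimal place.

Gain crossover: |L(jω)| = 1 at ω ≈ 30.8 rad/sec.
∠L(j30.8) = −90° − arctan(30.8/36) ≈ -130.56°
PM = 180° + (-130.56°) = 49.44°

49.4 deg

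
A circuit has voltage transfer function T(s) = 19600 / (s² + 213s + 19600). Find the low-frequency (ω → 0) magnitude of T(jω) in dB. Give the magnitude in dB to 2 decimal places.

0.00 dB

T(0) = 19600 / 19600 = 1
20 log₁₀(1) = 0.000 dB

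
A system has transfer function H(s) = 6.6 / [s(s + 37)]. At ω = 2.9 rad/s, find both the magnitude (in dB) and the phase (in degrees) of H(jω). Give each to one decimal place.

|H| = -24.2 dB, ∠H = -94.5°

|j2.9 + 37| = √(2.9² + 37²) = 37.11
|j2.9| = 2.9
|H(j2.9)| = 6.6 / (37.11 × 2.9) = 0.061322
20 log₁₀(0.061322) = -24.25 dB
∠(j2.9 + 37) = arctan(2.9/37) = 4.48°
∠(j2.9) = 90.00°
∠H(j2.9) = − (4.48° + 90.00°) = -94.48°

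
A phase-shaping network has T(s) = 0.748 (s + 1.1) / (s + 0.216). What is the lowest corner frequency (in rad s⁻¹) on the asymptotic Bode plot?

0.216 rad s⁻¹

Break frequencies occur at each pole and zero magnitude: 0.216 rad s⁻¹, 1.1 rad s⁻¹.
The lowest is 0.216 rad s⁻¹.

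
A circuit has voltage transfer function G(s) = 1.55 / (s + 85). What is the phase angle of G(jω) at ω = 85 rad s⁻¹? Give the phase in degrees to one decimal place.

∠(j85 + 85) = arctan(85/85) = 45.00°
∠G(j85) = −45.00° = -45.00°

-45.0°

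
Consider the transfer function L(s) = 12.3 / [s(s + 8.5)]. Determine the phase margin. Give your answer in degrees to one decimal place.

80.5°

Gain crossover: |L(jω)| = 1 at ω ≈ 1.43 rad/sec.
∠L(j1.43) = −90° − arctan(1.43/8.5) ≈ -99.53°
PM = 180° + (-99.53°) = 80.47°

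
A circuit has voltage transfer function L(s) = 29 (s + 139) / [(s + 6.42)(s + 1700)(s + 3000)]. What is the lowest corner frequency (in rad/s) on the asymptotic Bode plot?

Break frequencies occur at each pole and zero magnitude: 6.42 rad/s, 139 rad/s, 1700 rad/s, 3000 rad/s.
The lowest is 6.42 rad/s.

6.42 rad/s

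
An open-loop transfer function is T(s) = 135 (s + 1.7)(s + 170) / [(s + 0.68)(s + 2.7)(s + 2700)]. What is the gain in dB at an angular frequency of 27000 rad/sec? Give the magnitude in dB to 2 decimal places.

|j27000 + 1.7| = √(27000² + 1.7²) = 2.7e+04
|j27000 + 170| = √(27000² + 170²) = 2.7e+04
|j27000 + 0.68| = √(27000² + 0.68²) = 2.7e+04
|j27000 + 2.7| = √(27000² + 2.7²) = 2.7e+04
|j27000 + 2700| = √(27000² + 2700²) = 2.713e+04
|T(j27000)| = 135 × 2.7e+04 × 2.7e+04 / (2.7e+04 × 2.7e+04 × 2.713e+04) = 0.0049753
20 log₁₀(0.0049753) = -46.064 dB

-46.06 dB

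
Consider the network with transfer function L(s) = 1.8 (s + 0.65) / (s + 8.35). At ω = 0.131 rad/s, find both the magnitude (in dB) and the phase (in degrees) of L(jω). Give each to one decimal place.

|j0.131 + 0.65| = √(0.131² + 0.65²) = 0.6631
|j0.131 + 8.35| = √(0.131² + 8.35²) = 8.351
|L(j0.131)| = 1.8 × 0.6631 / 8.351 = 0.14292
20 log₁₀(0.14292) = -16.90 dB
∠(j0.131 + 0.65) = arctan(0.131/0.65) = 11.39°
∠(j0.131 + 8.35) = arctan(0.131/8.35) = 0.90°
∠L(j0.131) = 11.39° − 0.90° = 10.50°

|L| = -16.9 dB, ∠L = 10.5°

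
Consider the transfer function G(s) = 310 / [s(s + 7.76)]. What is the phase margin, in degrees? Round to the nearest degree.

25 deg

Gain crossover: |G(jω)| = 1 at ω ≈ 16.8 rad/s.
∠G(j16.8) = −90° − arctan(16.8/7.76) ≈ -155.17°
PM = 180° + (-155.17°) = 24.83°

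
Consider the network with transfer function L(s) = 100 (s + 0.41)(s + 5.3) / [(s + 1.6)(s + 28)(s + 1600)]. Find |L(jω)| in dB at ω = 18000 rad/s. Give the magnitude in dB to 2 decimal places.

-45.14 dB

|j18000 + 0.41| = √(18000² + 0.41²) = 1.8e+04
|j18000 + 5.3| = √(18000² + 5.3²) = 1.8e+04
|j18000 + 1.6| = √(18000² + 1.6²) = 1.8e+04
|j18000 + 28| = √(18000² + 28²) = 1.8e+04
|j18000 + 1600| = √(18000² + 1600²) = 1.807e+04
|L(j18000)| = 100 × 1.8e+04 × 1.8e+04 / (1.8e+04 × 1.8e+04 × 1.807e+04) = 0.0055337
20 log₁₀(0.0055337) = -45.140 dB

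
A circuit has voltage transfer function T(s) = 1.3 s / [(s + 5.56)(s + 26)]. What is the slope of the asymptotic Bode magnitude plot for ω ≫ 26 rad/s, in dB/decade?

-20 dB/decade

With 1 zero and 2 poles, the high-frequency asymptotic slope is 20 × (1 − 2) = -20 dB/decade.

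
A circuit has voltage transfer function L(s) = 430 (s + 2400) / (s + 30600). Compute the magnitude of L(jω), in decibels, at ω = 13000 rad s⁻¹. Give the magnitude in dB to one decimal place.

|j13000 + 2400| = √(13000² + 2400²) = 1.322e+04
|j13000 + 30600| = √(13000² + 30600²) = 3.325e+04
|L(j13000)| = 430 × 1.322e+04 / 3.325e+04 = 170.98
20 log₁₀(170.98) = 44.66 dB

44.7 dB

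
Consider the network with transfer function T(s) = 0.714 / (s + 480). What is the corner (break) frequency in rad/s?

The single real pole at s = −480 gives a corner at ω = 480 rad/s.

480 rad/s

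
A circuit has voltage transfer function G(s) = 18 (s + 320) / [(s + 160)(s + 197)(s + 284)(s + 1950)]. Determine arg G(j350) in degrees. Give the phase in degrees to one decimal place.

∠(j350 + 320) = arctan(350/320) = 47.56°
∠(j350 + 160) = arctan(350/160) = 65.43°
∠(j350 + 197) = arctan(350/197) = 60.63°
∠(j350 + 284) = arctan(350/284) = 50.94°
∠(j350 + 1950) = arctan(350/1950) = 10.18°
∠G(j350) = 47.56° − (65.43° + 60.63° + 50.94° + 10.18°) = -139.61°

-139.6 deg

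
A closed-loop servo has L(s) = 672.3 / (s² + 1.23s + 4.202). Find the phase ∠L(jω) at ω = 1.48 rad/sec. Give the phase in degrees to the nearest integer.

-42°

∠[(j1.48)² + 1.23(j1.48) + 4.202] = ∠[2.0116 + j1.8204] = 42.14°
∠L(j1.48) = −42.14° = -42.14°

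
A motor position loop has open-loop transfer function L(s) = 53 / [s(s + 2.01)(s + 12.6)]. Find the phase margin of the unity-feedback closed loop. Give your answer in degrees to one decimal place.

Gain crossover: |L(jω)| = 1 at ω ≈ 1.62 rad/s.
∠L(j1.62) = −90° − arctan(1.62/2.01) − arctan(1.62/12.6) ≈ -136.13°
PM = 180° + (-136.13°) = 43.87°

43.9°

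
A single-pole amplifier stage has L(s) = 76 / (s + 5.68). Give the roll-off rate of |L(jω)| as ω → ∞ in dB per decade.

-20 dB/decade

With 0 zeros and 1 pole, the high-frequency asymptotic slope is 20 × (0 − 1) = -20 dB/decade.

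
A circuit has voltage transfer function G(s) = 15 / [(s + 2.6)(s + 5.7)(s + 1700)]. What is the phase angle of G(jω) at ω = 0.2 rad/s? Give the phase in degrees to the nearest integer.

∠(j0.2 + 2.6) = arctan(0.2/2.6) = 4.40°
∠(j0.2 + 5.7) = arctan(0.2/5.7) = 2.01°
∠(j0.2 + 1700) = arctan(0.2/1700) = 0.01°
∠G(j0.2) = − (4.40° + 2.01° + 0.01°) = -6.41°

-6°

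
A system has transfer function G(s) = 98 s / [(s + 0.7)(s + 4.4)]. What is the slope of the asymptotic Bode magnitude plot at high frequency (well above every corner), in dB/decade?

With 1 zero and 2 poles, the high-frequency asymptotic slope is 20 × (1 − 2) = -20 dB/decade.

-20 dB/decade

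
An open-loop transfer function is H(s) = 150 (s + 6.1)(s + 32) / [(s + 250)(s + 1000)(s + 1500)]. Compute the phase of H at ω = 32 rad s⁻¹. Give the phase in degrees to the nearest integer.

∠(j32 + 6.1) = arctan(32/6.1) = 79.21°
∠(j32 + 32) = arctan(32/32) = 45.00°
∠(j32 + 250) = arctan(32/250) = 7.29°
∠(j32 + 1000) = arctan(32/1000) = 1.83°
∠(j32 + 1500) = arctan(32/1500) = 1.22°
∠H(j32) = 79.21° + 45.00° − (7.29° + 1.83° + 1.22°) = 113.86°

114°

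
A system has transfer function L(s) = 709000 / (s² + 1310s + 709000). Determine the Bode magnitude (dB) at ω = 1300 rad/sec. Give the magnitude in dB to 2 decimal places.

|(j1300)² + 1310(j1300) + 709000| = |-9.81e+05 + j1.703e+06| = 1.965e+06
|L(j1300)| = 709000 / 1.965e+06 = 0.36075
20 log₁₀(0.36075) = -8.856 dB

-8.86 dB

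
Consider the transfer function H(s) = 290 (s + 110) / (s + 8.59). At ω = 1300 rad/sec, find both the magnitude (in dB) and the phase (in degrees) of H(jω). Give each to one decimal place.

|j1300 + 110| = √(1300² + 110²) = 1305
|j1300 + 8.59| = √(1300² + 8.59²) = 1300
|H(j1300)| = 290 × 1305 / 1300 = 291.03
20 log₁₀(291.03) = 49.28 dB
∠(j1300 + 110) = arctan(1300/110) = 85.16°
∠(j1300 + 8.59) = arctan(1300/8.59) = 89.62°
∠H(j1300) = 85.16° − 89.62° = -4.46°

|H| = 49.3 dB, ∠H = -4.5°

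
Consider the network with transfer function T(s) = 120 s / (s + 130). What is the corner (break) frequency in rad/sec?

The single real pole at s = −130 gives a corner at ω = 130 rad/sec.

130 rad/sec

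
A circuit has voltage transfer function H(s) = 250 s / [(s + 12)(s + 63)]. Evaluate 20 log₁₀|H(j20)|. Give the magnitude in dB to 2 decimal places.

|j20| = 20
|j20 + 12| = √(20² + 12²) = 23.32
|j20 + 63| = √(20² + 63²) = 66.1
|H(j20)| = 250 × 20 / (23.32 × 66.1) = 3.2432
20 log₁₀(3.2432) = 10.220 dB

10.22 dB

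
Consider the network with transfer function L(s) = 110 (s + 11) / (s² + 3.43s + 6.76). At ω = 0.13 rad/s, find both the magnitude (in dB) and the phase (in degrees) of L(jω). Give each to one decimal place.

|j0.13 + 11| = √(0.13² + 11²) = 11
|(j0.13)² + 3.43(j0.13) + 6.76| = |6.7431 + j0.4459| = 6.758
|L(j0.13)| = 110 × 11 / 6.758 = 179.06
20 log₁₀(179.06) = 45.06 dB
∠(j0.13 + 11) = arctan(0.13/11) = 0.68°
∠[(j0.13)² + 3.43(j0.13) + 6.76] = ∠[6.7431 + j0.4459] = 3.78°
∠L(j0.13) = 0.68° − 3.78° = -3.11°

|L| = 45.1 dB, ∠L = -3.1°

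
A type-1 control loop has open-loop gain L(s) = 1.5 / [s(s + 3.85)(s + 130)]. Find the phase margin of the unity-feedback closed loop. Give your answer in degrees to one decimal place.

Gain crossover: |L(jω)| = 1 at ω ≈ 0.003 rad s⁻¹.
∠L(j0.003) = −90° − arctan(0.003/3.85) − arctan(0.003/130) ≈ -90.05°
PM = 180° + (-90.05°) = 89.95°

90.0°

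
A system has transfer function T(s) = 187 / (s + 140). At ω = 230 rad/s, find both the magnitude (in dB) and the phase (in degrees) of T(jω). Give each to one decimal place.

|j230 + 140| = √(230² + 140²) = 269.3
|T(j230)| = 187 / 269.3 = 0.6945
20 log₁₀(0.6945) = -3.17 dB
∠(j230 + 140) = arctan(230/140) = 58.67°
∠T(j230) = −58.67° = -58.67°

|T| = -3.2 dB, ∠T = -58.7 deg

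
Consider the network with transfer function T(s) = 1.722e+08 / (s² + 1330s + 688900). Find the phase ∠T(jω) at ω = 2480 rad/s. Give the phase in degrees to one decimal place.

-148.9°

∠[(j2480)² + 1330(j2480) + 688900] = ∠[-5.4615e+06 + j3.2984e+06] = 148.87°
∠T(j2480) = −148.87° = -148.87°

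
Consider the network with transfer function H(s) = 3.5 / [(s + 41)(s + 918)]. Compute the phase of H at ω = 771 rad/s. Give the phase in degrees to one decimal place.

-127.0 deg

∠(j771 + 41) = arctan(771/41) = 86.96°
∠(j771 + 918) = arctan(771/918) = 40.03°
∠H(j771) = − (86.96° + 40.03°) = -126.98°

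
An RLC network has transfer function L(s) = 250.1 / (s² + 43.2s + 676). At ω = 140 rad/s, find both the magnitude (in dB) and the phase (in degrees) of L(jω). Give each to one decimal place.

|(j140)² + 43.2(j140) + 676| = |-18924 + j6048| = 1.987e+04
|L(j140)| = 250.1 / 1.987e+04 = 0.012589
20 log₁₀(0.012589) = -38.00 dB
∠[(j140)² + 43.2(j140) + 676] = ∠[-18924 + j6048] = 162.28°
∠L(j140) = −162.28° = -162.28°

|L| = -38.0 dB, ∠L = -162.3°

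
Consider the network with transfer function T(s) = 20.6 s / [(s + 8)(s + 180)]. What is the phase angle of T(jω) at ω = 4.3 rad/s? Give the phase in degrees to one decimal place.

∠(j4.3) = 90.00°
∠(j4.3 + 8) = arctan(4.3/8) = 28.26°
∠(j4.3 + 180) = arctan(4.3/180) = 1.37°
∠T(j4.3) = 90.00° − (28.26° + 1.37°) = 60.37°

60.4°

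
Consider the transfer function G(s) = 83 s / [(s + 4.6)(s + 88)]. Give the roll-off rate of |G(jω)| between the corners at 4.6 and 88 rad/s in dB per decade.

0 dB/decade

In this band the factors already past their corner are: 1 differentiator zero, pole at 4.6; net slope = 0 dB/decade.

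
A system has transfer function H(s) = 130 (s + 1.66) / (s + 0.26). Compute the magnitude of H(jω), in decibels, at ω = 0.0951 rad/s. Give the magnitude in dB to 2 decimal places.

57.85 dB

|j0.0951 + 1.66| = √(0.0951² + 1.66²) = 1.663
|j0.0951 + 0.26| = √(0.0951² + 0.26²) = 0.2768
|H(j0.0951)| = 130 × 1.663 / 0.2768 = 780.77
20 log₁₀(780.77) = 57.850 dB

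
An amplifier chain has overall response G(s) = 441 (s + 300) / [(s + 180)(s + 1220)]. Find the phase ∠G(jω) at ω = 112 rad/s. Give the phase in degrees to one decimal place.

∠(j112 + 300) = arctan(112/300) = 20.47°
∠(j112 + 180) = arctan(112/180) = 31.89°
∠(j112 + 1220) = arctan(112/1220) = 5.25°
∠G(j112) = 20.47° − (31.89° + 5.25°) = -16.66°

-16.7°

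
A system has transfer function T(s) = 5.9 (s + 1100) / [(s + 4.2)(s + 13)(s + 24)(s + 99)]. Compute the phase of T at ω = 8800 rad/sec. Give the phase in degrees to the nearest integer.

-276°

∠(j8800 + 1100) = arctan(8800/1100) = 82.87°
∠(j8800 + 4.2) = arctan(8800/4.2) = 89.97°
∠(j8800 + 13) = arctan(8800/13) = 89.92°
∠(j8800 + 24) = arctan(8800/24) = 89.84°
∠(j8800 + 99) = arctan(8800/99) = 89.36°
∠T(j8800) = 82.87° − (89.97° + 89.92° + 89.84° + 89.36°) = -276.21°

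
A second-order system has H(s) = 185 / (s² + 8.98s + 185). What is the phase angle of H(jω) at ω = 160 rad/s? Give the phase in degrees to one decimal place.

∠[(j160)² + 8.98(j160) + 185] = ∠[-25415 + j1436.8] = 176.76°
∠H(j160) = −176.76° = -176.76°

-176.8°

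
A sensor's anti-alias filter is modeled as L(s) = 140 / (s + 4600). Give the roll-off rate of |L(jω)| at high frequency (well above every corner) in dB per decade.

-20 dB/decade

With 0 zeros and 1 pole, the high-frequency asymptotic slope is 20 × (0 − 1) = -20 dB/decade.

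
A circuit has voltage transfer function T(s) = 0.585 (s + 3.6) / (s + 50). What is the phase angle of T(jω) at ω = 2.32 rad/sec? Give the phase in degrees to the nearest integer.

30°

∠(j2.32 + 3.6) = arctan(2.32/3.6) = 32.80°
∠(j2.32 + 50) = arctan(2.32/50) = 2.66°
∠T(j2.32) = 32.80° − 2.66° = 30.14°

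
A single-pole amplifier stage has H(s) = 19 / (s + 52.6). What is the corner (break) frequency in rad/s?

The single real pole at s = −52.6 gives a corner at ω = 52.6 rad/s.

52.6 rad/s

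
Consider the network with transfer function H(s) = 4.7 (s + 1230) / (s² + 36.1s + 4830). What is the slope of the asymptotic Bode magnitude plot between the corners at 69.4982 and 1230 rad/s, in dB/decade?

In this band the factors already past their corner are: complex pole pair at ωₙ ≈ 69.5; net slope = -40 dB/decade.

-40 dB/decade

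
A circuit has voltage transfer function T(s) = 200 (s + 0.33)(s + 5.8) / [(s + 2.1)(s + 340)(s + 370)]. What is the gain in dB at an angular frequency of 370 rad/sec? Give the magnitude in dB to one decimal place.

|j370 + 0.33| = √(370² + 0.33²) = 370
|j370 + 5.8| = √(370² + 5.8²) = 370
|j370 + 2.1| = √(370² + 2.1²) = 370
|j370 + 340| = √(370² + 340²) = 502.5
|j370 + 370| = √(370² + 370²) = 523.3
|T(j370)| = 200 × 370 × 370 / (370 × 502.5 × 523.3) = 0.28147
20 log₁₀(0.28147) = -11.01 dB

-11.0 dB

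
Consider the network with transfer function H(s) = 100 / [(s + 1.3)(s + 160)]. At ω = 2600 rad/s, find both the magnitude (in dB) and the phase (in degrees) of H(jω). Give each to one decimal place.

|H| = -96.6 dB, ∠H = -176.4°

|j2600 + 1.3| = √(2600² + 1.3²) = 2600
|j2600 + 160| = √(2600² + 160²) = 2605
|H(j2600)| = 100 / (2600 × 2605) = 1.4765e-05
20 log₁₀(1.4765e-05) = -96.62 dB
∠(j2600 + 1.3) = arctan(2600/1.3) = 89.97°
∠(j2600 + 160) = arctan(2600/160) = 86.48°
∠H(j2600) = − (89.97° + 86.48°) = -176.45°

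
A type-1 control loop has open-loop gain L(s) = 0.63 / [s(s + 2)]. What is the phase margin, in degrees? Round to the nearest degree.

81 deg

Gain crossover: |L(jω)| = 1 at ω ≈ 0.311 rad/s.
∠L(j0.311) = −90° − arctan(0.311/2) ≈ -98.85°
PM = 180° + (-98.85°) = 81.15°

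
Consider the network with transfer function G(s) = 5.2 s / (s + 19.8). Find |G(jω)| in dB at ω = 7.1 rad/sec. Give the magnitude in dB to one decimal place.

|j7.1| = 7.1
|j7.1 + 19.8| = √(7.1² + 19.8²) = 21.03
|G(j7.1)| = 5.2 × 7.1 / 21.03 = 1.7552
20 log₁₀(1.7552) = 4.89 dB

4.9 dB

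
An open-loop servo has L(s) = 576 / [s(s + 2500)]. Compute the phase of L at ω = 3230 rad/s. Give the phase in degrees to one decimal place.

∠(j3230 + 2500) = arctan(3230/2500) = 52.26°
∠(j3230) = 90.00°
∠L(j3230) = − (52.26° + 90.00°) = -142.26°

-142.3°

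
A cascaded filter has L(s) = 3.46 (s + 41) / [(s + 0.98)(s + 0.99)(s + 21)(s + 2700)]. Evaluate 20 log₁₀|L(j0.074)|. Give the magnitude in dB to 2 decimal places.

|j0.074 + 41| = √(0.074² + 41²) = 41
|j0.074 + 0.98| = √(0.074² + 0.98²) = 0.9828
|j0.074 + 0.99| = √(0.074² + 0.99²) = 0.9928
|j0.074 + 21| = √(0.074² + 21²) = 21
|j0.074 + 2700| = √(0.074² + 2700²) = 2700
|L(j0.074)| = 3.46 × 41 / (0.9828 × 0.9928 × 21 × 2700) = 0.0025643
20 log₁₀(0.0025643) = -51.821 dB

-51.82 dB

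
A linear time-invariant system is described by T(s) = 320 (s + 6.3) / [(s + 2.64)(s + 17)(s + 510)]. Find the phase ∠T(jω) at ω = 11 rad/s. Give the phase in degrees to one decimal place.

-50.4 deg

∠(j11 + 6.3) = arctan(11/6.3) = 60.20°
∠(j11 + 2.64) = arctan(11/2.64) = 76.50°
∠(j11 + 17) = arctan(11/17) = 32.91°
∠(j11 + 510) = arctan(11/510) = 1.24°
∠T(j11) = 60.20° − (76.50° + 32.91° + 1.24°) = -50.45°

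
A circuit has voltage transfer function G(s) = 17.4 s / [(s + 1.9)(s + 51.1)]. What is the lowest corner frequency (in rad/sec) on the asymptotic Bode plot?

Break frequencies occur at each pole and zero magnitude: 1.9 rad/sec, 51.1 rad/sec.
The lowest is 1.9 rad/sec.

1.9 rad/sec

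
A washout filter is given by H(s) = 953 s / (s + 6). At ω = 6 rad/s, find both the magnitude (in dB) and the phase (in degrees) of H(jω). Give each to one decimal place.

|j6| = 6
|j6 + 6| = √(6² + 6²) = 8.485
|H(j6)| = 953 × 6 / 8.485 = 673.87
20 log₁₀(673.87) = 56.57 dB
∠(j6) = 90.00°
∠(j6 + 6) = arctan(6/6) = 45.00°
∠H(j6) = 90.00° − 45.00° = 45.00°

|H| = 56.6 dB, ∠H = 45.0 deg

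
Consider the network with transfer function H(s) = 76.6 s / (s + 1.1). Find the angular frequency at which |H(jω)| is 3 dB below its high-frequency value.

For a single-pole high-pass, the −3 dB point is at the pole: ω = 1.1 rad/s.

1.1 rad/s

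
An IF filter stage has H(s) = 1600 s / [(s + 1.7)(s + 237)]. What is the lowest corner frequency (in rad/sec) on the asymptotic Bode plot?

1.7 rad/sec

Break frequencies occur at each pole and zero magnitude: 1.7 rad/sec, 237 rad/sec.
The lowest is 1.7 rad/sec.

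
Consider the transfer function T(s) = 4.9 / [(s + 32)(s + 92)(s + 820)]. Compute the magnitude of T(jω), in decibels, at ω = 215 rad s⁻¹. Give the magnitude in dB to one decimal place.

-138.9 dB

|j215 + 32| = √(215² + 32²) = 217.4
|j215 + 92| = √(215² + 92²) = 233.9
|j215 + 820| = √(215² + 820²) = 847.7
|T(j215)| = 4.9 / (217.4 × 233.9 × 847.7) = 1.1371e-07
20 log₁₀(1.1371e-07) = -138.88 dB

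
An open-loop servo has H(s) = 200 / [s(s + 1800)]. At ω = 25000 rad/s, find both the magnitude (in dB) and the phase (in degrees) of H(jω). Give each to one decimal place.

|j25000 + 1800| = √(25000² + 1800²) = 2.506e+04
|j25000| = 2.5e+04
|H(j25000)| = 200 / (2.506e+04 × 2.5e+04) = 3.1917e-07
20 log₁₀(3.1917e-07) = -129.92 dB
∠(j25000 + 1800) = arctan(25000/1800) = 85.88°
∠(j25000) = 90.00°
∠H(j25000) = − (85.88° + 90.00°) = -175.88°

|H| = -129.9 dB, ∠H = -175.9°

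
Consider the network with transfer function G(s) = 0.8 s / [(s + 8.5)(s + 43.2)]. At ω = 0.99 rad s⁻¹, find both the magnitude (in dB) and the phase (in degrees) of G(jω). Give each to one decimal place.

|j0.99| = 0.99
|j0.99 + 8.5| = √(0.99² + 8.5²) = 8.557
|j0.99 + 43.2| = √(0.99² + 43.2²) = 43.21
|G(j0.99)| = 0.8 × 0.99 / (8.557 × 43.21) = 0.0021418
20 log₁₀(0.0021418) = -53.38 dB
∠(j0.99) = 90.00°
∠(j0.99 + 8.5) = arctan(0.99/8.5) = 6.64°
∠(j0.99 + 43.2) = arctan(0.99/43.2) = 1.31°
∠G(j0.99) = 90.00° − (6.64° + 1.31°) = 82.04°

|G| = -53.4 dB, ∠G = 82.0°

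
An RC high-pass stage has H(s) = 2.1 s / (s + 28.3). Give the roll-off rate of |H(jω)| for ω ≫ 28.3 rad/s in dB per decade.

0 dB/decade

With 1 zero and 1 pole, the high-frequency asymptotic slope is 20 × (1 − 1) = 0 dB/decade.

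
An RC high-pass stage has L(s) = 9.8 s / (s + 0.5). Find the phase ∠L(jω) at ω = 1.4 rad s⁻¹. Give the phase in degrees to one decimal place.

∠(j1.4) = 90.00°
∠(j1.4 + 0.5) = arctan(1.4/0.5) = 70.35°
∠L(j1.4) = 90.00° − 70.35° = 19.65°

19.7 deg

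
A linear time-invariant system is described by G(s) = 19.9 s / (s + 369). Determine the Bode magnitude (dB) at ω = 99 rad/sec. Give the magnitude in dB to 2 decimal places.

|j99| = 99
|j99 + 369| = √(99² + 369²) = 382
|G(j99)| = 19.9 × 99 / 382 = 5.1567
20 log₁₀(5.1567) = 14.247 dB

14.25 dB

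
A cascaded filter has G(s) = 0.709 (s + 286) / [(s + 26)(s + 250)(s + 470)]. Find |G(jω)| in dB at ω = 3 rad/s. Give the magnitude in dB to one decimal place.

-83.6 dB

|j3 + 286| = √(3² + 286²) = 286
|j3 + 26| = √(3² + 26²) = 26.17
|j3 + 250| = √(3² + 250²) = 250
|j3 + 470| = √(3² + 470²) = 470
|G(j3)| = 0.709 × 286 / (26.17 × 250 × 470) = 6.5935e-05
20 log₁₀(6.5935e-05) = -83.62 dB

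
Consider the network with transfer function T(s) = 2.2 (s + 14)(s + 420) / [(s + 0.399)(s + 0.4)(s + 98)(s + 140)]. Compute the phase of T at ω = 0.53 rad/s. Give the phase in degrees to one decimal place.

∠(j0.53 + 14) = arctan(0.53/14) = 2.17°
∠(j0.53 + 420) = arctan(0.53/420) = 0.07°
∠(j0.53 + 0.399) = arctan(0.53/0.399) = 53.03°
∠(j0.53 + 0.4) = arctan(0.53/0.4) = 52.96°
∠(j0.53 + 98) = arctan(0.53/98) = 0.31°
∠(j0.53 + 140) = arctan(0.53/140) = 0.22°
∠T(j0.53) = 2.17° + 0.07° − (53.03° + 52.96° + 0.31° + 0.22°) = -104.27°

-104.3 deg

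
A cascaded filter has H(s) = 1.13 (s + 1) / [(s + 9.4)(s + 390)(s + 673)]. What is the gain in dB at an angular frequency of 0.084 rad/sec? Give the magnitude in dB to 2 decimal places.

-126.75 dB

|j0.084 + 1| = √(0.084² + 1²) = 1.004
|j0.084 + 9.4| = √(0.084² + 9.4²) = 9.4
|j0.084 + 390| = √(0.084² + 390²) = 390
|j0.084 + 673| = √(0.084² + 673²) = 673
|H(j0.084)| = 1.13 × 1.004 / (9.4 × 390 × 673) = 4.596e-07
20 log₁₀(4.596e-07) = -126.752 dB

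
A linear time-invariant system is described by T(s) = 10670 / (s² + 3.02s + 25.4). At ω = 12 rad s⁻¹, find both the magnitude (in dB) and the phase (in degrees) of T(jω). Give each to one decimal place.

|T| = 38.7 dB, ∠T = -163.0°

|(j12)² + 3.02(j12) + 25.4| = |-118.6 + j36.24| = 124
|T(j12)| = 10670 / 124 = 86.039
20 log₁₀(86.039) = 38.69 dB
∠[(j12)² + 3.02(j12) + 25.4] = ∠[-118.6 + j36.24] = 163.01°
∠T(j12) = −163.01° = -163.01°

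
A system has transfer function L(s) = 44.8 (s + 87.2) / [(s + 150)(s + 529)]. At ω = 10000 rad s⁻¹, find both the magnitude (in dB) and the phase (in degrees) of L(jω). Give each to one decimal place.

|j10000 + 87.2| = √(10000² + 87.2²) = 1e+04
|j10000 + 150| = √(10000² + 150²) = 1e+04
|j10000 + 529| = √(10000² + 529²) = 1.001e+04
|L(j10000)| = 44.8 × 1e+04 / (1e+04 × 1.001e+04) = 0.0044734
20 log₁₀(0.0044734) = -46.99 dB
∠(j10000 + 87.2) = arctan(10000/87.2) = 89.50°
∠(j10000 + 150) = arctan(10000/150) = 89.14°
∠(j10000 + 529) = arctan(10000/529) = 86.97°
∠L(j10000) = 89.50° − (89.14° + 86.97°) = -86.61°

|L| = -47.0 dB, ∠L = -86.6 deg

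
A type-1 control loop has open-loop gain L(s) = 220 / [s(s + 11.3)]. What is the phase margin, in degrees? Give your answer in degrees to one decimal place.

41.3°

Gain crossover: |L(jω)| = 1 at ω ≈ 12.9 rad/sec.
∠L(j12.9) = −90° − arctan(12.9/11.3) ≈ -138.68°
PM = 180° + (-138.68°) = 41.32°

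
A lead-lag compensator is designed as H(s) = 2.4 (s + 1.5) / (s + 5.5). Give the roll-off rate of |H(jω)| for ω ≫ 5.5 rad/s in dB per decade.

With 1 zero and 1 pole, the high-frequency asymptotic slope is 20 × (1 − 1) = 0 dB/decade.

0 dB/decade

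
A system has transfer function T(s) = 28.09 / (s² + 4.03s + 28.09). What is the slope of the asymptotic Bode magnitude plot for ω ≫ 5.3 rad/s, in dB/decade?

-40 dB/decade

With 0 zeros and 2 poles, the high-frequency asymptotic slope is 20 × (0 − 2) = -40 dB/decade.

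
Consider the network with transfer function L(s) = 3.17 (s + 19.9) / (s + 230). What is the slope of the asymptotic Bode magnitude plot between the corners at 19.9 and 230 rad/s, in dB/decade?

20 dB/decade

In this band the factors already past their corner are: zero at 19.9; net slope = 20 dB/decade.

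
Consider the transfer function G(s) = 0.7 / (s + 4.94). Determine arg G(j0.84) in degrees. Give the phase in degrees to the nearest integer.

-10°

∠(j0.84 + 4.94) = arctan(0.84/4.94) = 9.65°
∠G(j0.84) = −9.65° = -9.65°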